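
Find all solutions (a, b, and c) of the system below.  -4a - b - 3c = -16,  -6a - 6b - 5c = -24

infinitely many solutions

Row-reduce:
R1 ← R1 / (-4).
R2 ← R2 + 6·R1.
R2 ← R2 / (-9/2).
R1 ← R1 − 1/4·R2.
Rank is 2 with 3 unknowns, leaving c free.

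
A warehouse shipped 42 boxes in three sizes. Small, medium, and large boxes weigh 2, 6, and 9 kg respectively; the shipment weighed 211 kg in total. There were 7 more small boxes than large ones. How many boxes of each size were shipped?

small boxes: 20, medium boxes: 9, large boxes: 13

Let s = small boxes, m = medium boxes, l = large boxes.
  s + m + l = 42
  2s + 6m + 9l = 211
  s - l = 7
Row-reduce the augmented matrix:
R2 ← R2 − 2·R1.
R3 ← R3 − 1·R1.
R2 ← R2 / (4).
R1 ← R1 − 1·R2.
R3 ← R3 + 1·R2.
R3 ← R3 / (-1/4).
R1 ← R1 + 3/4·R3.
R2 ← R2 − 7/4·R3.
Reading off the reduced rows gives s = 20, m = 9, l = 13.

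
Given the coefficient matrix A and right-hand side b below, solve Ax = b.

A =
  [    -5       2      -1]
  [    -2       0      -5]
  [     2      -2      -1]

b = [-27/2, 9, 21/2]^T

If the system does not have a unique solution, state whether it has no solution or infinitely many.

Row-reduce the augmented matrix:
R1 ← R1 / (-5).
R2 ← R2 + 2·R1.
R3 ← R3 − 2·R1.
R2 ← R2 / (-4/5).
R1 ← R1 + 2/5·R2.
R3 ← R3 + 6/5·R2.
R3 ← R3 / (11/2).
R1 ← R1 − 5/2·R3.
R2 ← R2 − 23/4·R3.
Reading off the reduced rows gives x_1 = 3, x_2 = -3/4, x_3 = -3.

x_1 = 3, x_2 = -3/4, x_3 = -3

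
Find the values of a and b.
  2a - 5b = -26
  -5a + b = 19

a = -3, b = 4

From equation 2: b = 19 + 5·a.
Substitute into equation 1 and solve: a = -3.
Then b = 4.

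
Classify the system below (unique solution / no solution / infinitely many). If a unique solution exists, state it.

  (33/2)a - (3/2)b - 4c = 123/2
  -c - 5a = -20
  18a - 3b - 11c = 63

infinitely many solutions

Row-reduce:
R1 ← R1 / (33/2).
R2 ← R2 + 5·R1.
R3 ← R3 − 18·R1.
R2 ← R2 / (-5/11).
R1 ← R1 + 1/11·R2.
R3 ← R3 + 15/11·R2.
Rank is 2 with 3 unknowns, leaving c free.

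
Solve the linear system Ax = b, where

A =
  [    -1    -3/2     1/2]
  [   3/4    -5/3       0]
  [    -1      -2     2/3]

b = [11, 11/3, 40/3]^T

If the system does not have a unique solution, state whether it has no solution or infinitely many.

Row-reduce the augmented matrix:
R1 ← R1 / (-1).
R2 ← R2 − 3/4·R1.
R3 ← R3 + 1·R1.
R2 ← R2 / (-67/24).
R1 ← R1 − 3/2·R2.
R3 ← R3 + 1/2·R2.
R3 ← R3 / (20/201).
R1 ← R1 + 20/67·R3.
R2 ← R2 + 9/67·R3.
Reading off the reduced rows gives x_1 = -4, x_2 = -4, x_3 = 2.

x_1 = -4, x_2 = -4, x_3 = 2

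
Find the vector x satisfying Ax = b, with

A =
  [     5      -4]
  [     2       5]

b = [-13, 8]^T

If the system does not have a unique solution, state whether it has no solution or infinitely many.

Row-reduce the augmented matrix:
R1 ← R1 / (5).
R2 ← R2 − 2·R1.
R2 ← R2 / (33/5).
R1 ← R1 + 4/5·R2.
Reading off the reduced rows gives x_1 = -1, x_2 = 2.

x_1 = -1, x_2 = 2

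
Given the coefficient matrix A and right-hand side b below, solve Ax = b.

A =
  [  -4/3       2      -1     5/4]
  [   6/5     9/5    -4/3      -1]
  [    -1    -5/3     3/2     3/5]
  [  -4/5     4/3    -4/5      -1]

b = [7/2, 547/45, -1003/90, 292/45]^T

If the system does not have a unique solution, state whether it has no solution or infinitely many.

x_1 = 3/2, x_2 = 8/3, x_3 = -8/3, x_4 = -2

Row-reduce the augmented matrix:
R1 ← R1 / (-4/3).
R2 ← R2 − 6/5·R1.
R3 ← R3 + 1·R1.
R4 ← R4 + 4/5·R1.
R2 ← R2 / (18/5).
R1 ← R1 + 3/2·R2.
R3 ← R3 + 19/6·R2.
R4 ← R4 − 2/15·R2.
R3 ← R3 / (185/648).
R1 ← R1 + 13/72·R3.
R2 ← R2 + 67/108·R3.
R4 ← R4 + 19/162·R3.
R4 ← R4 / (-3419/1850).
R1 ← R1 + 7617/7400·R4.
R2 ← R2 + 1701/3700·R4.
R3 ← R3 + 2949/3700·R4.
Reading off the reduced rows gives x_1 = 3/2, x_2 = 8/3, x_3 = -8/3, x_4 = -2.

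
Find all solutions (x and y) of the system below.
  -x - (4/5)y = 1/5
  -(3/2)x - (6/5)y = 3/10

infinitely many solutions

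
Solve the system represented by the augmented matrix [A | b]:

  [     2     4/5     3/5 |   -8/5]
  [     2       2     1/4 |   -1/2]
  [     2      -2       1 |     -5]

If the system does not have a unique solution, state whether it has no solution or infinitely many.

x_1 = -2, x_2 = 3/2, x_3 = 2

Row-reduce the augmented matrix:
R1 ← R1 / (2).
R2 ← R2 − 2·R1.
R3 ← R3 − 2·R1.
R2 ← R2 / (6/5).
R1 ← R1 − 2/5·R2.
R3 ← R3 + 14/5·R2.
R3 ← R3 / (-5/12).
R1 ← R1 − 5/12·R3.
R2 ← R2 + 7/24·R3.
Reading off the reduced rows gives x_1 = -2, x_2 = 3/2, x_3 = 2.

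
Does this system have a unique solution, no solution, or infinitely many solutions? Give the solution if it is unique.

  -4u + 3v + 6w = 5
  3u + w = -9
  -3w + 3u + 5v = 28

u = -2, v = 5, w = -3

Row-reduce the augmented matrix:
R1 ← R1 / (-4).
R2 ← R2 − 3·R1.
R3 ← R3 − 3·R1.
R2 ← R2 / (9/4).
R1 ← R1 + 3/4·R2.
R3 ← R3 − 29/4·R2.
R3 ← R3 / (-146/9).
R1 ← R1 − 1/3·R3.
R2 ← R2 − 22/9·R3.
Reading off the reduced rows gives u = -2, v = 5, w = -3.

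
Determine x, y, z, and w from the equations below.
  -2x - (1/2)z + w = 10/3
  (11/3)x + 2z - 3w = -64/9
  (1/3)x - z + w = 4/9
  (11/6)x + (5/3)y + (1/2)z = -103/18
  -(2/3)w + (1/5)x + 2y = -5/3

x = -5/3, y = -1, z = -2, w = -1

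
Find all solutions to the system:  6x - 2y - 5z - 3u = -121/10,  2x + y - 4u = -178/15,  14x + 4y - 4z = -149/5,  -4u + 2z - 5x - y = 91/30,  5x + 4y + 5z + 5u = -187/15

x = -5/2, y = -1/5, z = -3/2, u = 5/3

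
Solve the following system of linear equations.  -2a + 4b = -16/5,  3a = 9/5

Row-reduce the augmented matrix:
R1 ← R1 / (-2).
R2 ← R2 − 3·R1.
R2 ← R2 / (6).
R1 ← R1 + 2·R2.
Reading off the reduced rows gives a = 3/5, b = -1/2.

a = 3/5, b = -1/2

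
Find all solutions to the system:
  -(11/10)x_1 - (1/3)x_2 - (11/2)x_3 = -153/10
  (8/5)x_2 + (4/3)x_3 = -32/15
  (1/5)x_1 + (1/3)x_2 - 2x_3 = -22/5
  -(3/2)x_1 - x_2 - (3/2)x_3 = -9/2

no solution

Row-reduce:
R1 ← R1 / (-11/10).
R3 ← R3 − 1/5·R1.
R4 ← R4 + 3/2·R1.
R2 ← R2 / (8/5).
R1 ← R1 − 10/33·R2.
R3 ← R3 − 3/11·R2.
R4 ← R4 + 6/11·R2.
R3 ← R3 / (-71/22).
R1 ← R1 − 470/99·R3.
R2 ← R2 − 5/6·R3.
R4 ← R4 − 71/11·R3.
Row 4 reduces to 0 = 2, a contradiction. The system is inconsistent.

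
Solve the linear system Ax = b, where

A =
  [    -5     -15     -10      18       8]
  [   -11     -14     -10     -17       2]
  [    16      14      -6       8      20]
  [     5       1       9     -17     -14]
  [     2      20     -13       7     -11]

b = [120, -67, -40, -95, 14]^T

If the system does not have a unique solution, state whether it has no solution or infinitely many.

x_1 = -3, x_2 = -1, x_3 = 1, x_4 = 6, x_5 = -1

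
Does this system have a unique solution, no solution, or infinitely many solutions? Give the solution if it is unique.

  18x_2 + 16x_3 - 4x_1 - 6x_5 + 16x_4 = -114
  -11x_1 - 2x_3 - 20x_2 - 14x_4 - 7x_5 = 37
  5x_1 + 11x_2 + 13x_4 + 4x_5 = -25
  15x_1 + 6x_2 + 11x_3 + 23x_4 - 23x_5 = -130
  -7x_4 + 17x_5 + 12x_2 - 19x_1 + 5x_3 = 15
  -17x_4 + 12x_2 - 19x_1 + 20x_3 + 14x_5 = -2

Row-reduce:
R1 ← R1 / (-4).
R2 ← R2 + 11·R1.
R3 ← R3 − 5·R1.
R4 ← R4 − 15·R1.
R5 ← R5 + 19·R1.
R6 ← R6 + 19·R1.
R2 ← R2 / (-139/2).
R1 ← R1 + 9/2·R2.
R3 ← R3 − 67/2·R2.
R4 ← R4 − 147/2·R2.
R5 ← R5 + 147/2·R2.
R6 ← R6 + 147/2·R2.
R3 ← R3 / (-302/139).
R1 ← R1 + 142/139·R3.
R2 ← R2 − 92/139·R3.
R4 ← R4 − 3107/139·R3.
R5 ← R5 + 3107/139·R3.
R6 ← R6 + 1022/139·R3.
R4 ← R4 / (22211/302).
R1 ← R1 + 395/151·R4.
R2 ← R2 − 358/151·R4.
R3 ← R3 + 701/302·R4.
R5 ← R5 + 22211/302·R4.
R6 ← R6 + 7358/151·R4.
Swap R5 and R6.
R5 ← R5 / (281357/22211).
R1 ← R1 + 10853/22211·R5.
R2 ← R2 − 21701/22211·R5.
R3 ← R3 + 28102/22211·R5.
R4 ← R4 + 7354/22211·R5.
Row 6 reduces to 0 = -1, a contradiction. The system is inconsistent.

no solution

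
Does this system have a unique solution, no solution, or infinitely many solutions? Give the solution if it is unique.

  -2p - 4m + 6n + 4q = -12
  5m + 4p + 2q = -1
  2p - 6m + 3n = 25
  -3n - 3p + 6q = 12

Row-reduce the augmented matrix:
R1 ← R1 / (-4).
R2 ← R2 − 5·R1.
R3 ← R3 + 6·R1.
R2 ← R2 / (15/2).
R1 ← R1 + 3/2·R2.
R3 ← R3 + 6·R2.
R4 ← R4 + 3·R2.
R3 ← R3 / (31/5).
R1 ← R1 − 4/5·R3.
R2 ← R2 − 1/5·R3.
R4 ← R4 + 12/5·R3.
R4 ← R4 / (268/31).
R1 ← R1 − 14/31·R4.
R2 ← R2 − 88/93·R4.
R3 ← R3 + 2/31·R4.
Reading off the reduced rows gives m = -5, n = -5, p = 5, q = 2.

m = -5, n = -5, p = 5, q = 2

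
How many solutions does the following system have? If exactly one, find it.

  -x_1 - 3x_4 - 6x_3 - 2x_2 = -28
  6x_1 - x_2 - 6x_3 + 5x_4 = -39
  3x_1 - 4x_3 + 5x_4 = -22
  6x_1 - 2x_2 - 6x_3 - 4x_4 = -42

x_1 = -2, x_2 = 3, x_3 = 4, x_4 = 0

Row-reduce the augmented matrix:
R1 ← R1 / (-1).
R2 ← R2 − 6·R1.
R3 ← R3 − 3·R1.
R4 ← R4 − 6·R1.
R2 ← R2 / (-13).
R1 ← R1 − 2·R2.
R3 ← R3 + 6·R2.
R4 ← R4 + 14·R2.
R3 ← R3 / (-34/13).
R1 ← R1 + 6/13·R3.
R2 ← R2 − 42/13·R3.
R4 ← R4 − 42/13·R3.
R4 ← R4 / (-94/17).
R1 ← R1 − 11/17·R4.
R2 ← R2 − 59/17·R4.
R3 ← R3 + 13/17·R4.
Reading off the reduced rows gives x_1 = -2, x_2 = 3, x_3 = 4, x_4 = 0.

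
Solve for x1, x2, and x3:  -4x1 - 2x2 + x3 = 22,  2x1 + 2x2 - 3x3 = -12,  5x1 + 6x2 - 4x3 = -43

Row-reduce the augmented matrix:
R1 ← R1 / (-4).
R2 ← R2 − 2·R1.
R3 ← R3 − 5·R1.
R1 ← R1 − 1/2·R2.
R3 ← R3 − 7/2·R2.
R3 ← R3 / (6).
R1 ← R1 − 1·R3.
R2 ← R2 + 5/2·R3.
Reading off the reduced rows gives x1 = -3, x2 = -6, x3 = -2.

x1 = -3, x2 = -6, x3 = -2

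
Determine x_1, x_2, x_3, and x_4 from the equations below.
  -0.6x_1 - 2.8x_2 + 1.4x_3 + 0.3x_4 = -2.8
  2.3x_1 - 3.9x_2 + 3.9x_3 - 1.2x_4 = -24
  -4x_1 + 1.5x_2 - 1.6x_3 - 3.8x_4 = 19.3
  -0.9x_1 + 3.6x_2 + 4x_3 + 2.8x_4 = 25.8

Row-reduce the augmented matrix:
R1 ← R1 / (-3/5).
R2 ← R2 − 23/10·R1.
R3 ← R3 + 4·R1.
R4 ← R4 + 9/10·R1.
R2 ← R2 / (-439/30).
R1 ← R1 − 14/3·R2.
R3 ← R3 − 121/6·R2.
R4 ← R4 − 39/5·R2.
R3 ← R3 / (4033/2195).
R1 ← R1 − 273/439·R3.
R2 ← R2 + 278/439·R3.
R4 ← R4 − 6005/878·R3.
R4 ← R4 / (3899081/161320).
R1 ← R1 − 23721/16132·R4.
R2 ← R2 + 8144/4033·R4.
R3 ← R3 + 51529/16132·R4.
Reading off the reduced rows gives x_1 = -6, x_2 = 3, x_3 = 1, x_4 = 2.

x_1 = -6, x_2 = 3, x_3 = 1, x_4 = 2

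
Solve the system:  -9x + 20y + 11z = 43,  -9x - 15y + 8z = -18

infinitely many solutions

Row-reduce:
R1 ← R1 / (-9).
R2 ← R2 + 9·R1.
R2 ← R2 / (-35).
R1 ← R1 + 20/9·R2.
Rank is 2 with 3 unknowns, leaving z free.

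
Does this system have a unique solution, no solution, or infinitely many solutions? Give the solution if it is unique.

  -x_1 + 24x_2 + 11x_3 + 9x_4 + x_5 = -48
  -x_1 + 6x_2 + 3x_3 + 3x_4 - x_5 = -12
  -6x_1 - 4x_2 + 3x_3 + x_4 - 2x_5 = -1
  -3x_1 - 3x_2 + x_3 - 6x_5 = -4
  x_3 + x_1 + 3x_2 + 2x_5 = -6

Row-reduce:
R1 ← R1 / (-1).
R2 ← R2 + 1·R1.
R3 ← R3 + 6·R1.
R4 ← R4 + 3·R1.
R5 ← R5 − 1·R1.
R2 ← R2 / (-18).
R1 ← R1 + 24·R2.
R3 ← R3 + 148·R2.
R4 ← R4 + 75·R2.
R5 ← R5 − 27·R2.
R3 ← R3 / (25/9).
R1 ← R1 + 1/3·R3.
R2 ← R2 − 4/9·R3.
R4 ← R4 − 4/3·R3.
R4 ← R4 / (-6/25).
R1 ← R1 + 36/25·R4.
R2 ← R2 − 23/25·R4.
R3 ← R3 + 33/25·R4.
Rank is 4 with 5 unknowns, leaving x_5 free.

infinitely many solutions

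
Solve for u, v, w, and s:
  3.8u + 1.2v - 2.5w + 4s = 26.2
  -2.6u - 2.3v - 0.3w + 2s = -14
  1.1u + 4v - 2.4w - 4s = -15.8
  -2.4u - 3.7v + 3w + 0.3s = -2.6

u = 6, v = 2, w = 6, s = 4

Row-reduce the augmented matrix:
R1 ← R1 / (19/5).
R2 ← R2 + 13/5·R1.
R3 ← R3 − 11/10·R1.
R4 ← R4 + 12/5·R1.
R2 ← R2 / (-281/190).
R1 ← R1 − 6/19·R2.
R3 ← R3 − 347/95·R2.
R4 ← R4 + 559/190·R2.
R3 ← R3 / (-37327/5620).
R1 ← R1 + 611/562·R3.
R2 ← R2 − 382/281·R3.
R4 ← R4 − 7616/1405·R3.
R4 ← R4 / (-469759/373270).
R1 ← R1 − 37080/37327·R4.
R2 ← R2 + 69580/37327·R4.
R3 ← R3 + 36760/37327·R4.
Reading off the reduced rows gives u = 6, v = 2, w = 6, s = 4.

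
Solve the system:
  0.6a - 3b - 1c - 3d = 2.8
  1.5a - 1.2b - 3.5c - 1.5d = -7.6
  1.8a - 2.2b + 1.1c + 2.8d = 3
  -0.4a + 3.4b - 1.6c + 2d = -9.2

Row-reduce the augmented matrix:
R1 ← R1 / (3/5).
R2 ← R2 − 3/2·R1.
R3 ← R3 − 9/5·R1.
R4 ← R4 + 2/5·R1.
R2 ← R2 / (63/10).
R1 ← R1 + 5·R2.
R3 ← R3 − 34/5·R2.
R4 ← R4 − 7/5·R2.
R3 ← R3 / (3263/630).
R1 ← R1 + 155/63·R3.
R2 ← R2 + 10/63·R3.
R4 ← R4 + 92/45·R3.
R4 ← R4 / (964/1255).
R1 ← R1 − 575/251·R4.
R2 ← R2 − 280/251·R4.
R3 ← R3 − 258/251·R4.
Reading off the reduced rows gives a = -2, b = -2, c = 2, d = 0.

a = -2, b = -2, c = 2, d = 0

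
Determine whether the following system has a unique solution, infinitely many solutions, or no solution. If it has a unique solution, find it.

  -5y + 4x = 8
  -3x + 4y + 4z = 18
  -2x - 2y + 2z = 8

Row-reduce the augmented matrix:
R1 ← R1 / (4).
R2 ← R2 + 3·R1.
R3 ← R3 + 2·R1.
R2 ← R2 / (1/4).
R1 ← R1 + 5/4·R2.
R3 ← R3 + 9/2·R2.
R3 ← R3 / (74).
R1 ← R1 − 20·R3.
R2 ← R2 − 16·R3.
Reading off the reduced rows gives x = 2, y = 0, z = 6.

x = 2, y = 0, z = 6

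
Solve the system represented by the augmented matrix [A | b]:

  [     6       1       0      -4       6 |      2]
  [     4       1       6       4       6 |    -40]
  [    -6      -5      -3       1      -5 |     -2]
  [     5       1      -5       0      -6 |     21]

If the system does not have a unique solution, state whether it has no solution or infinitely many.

Row-reduce:
R1 ← R1 / (6).
R2 ← R2 − 4·R1.
R3 ← R3 + 6·R1.
R4 ← R4 − 5·R1.
R2 ← R2 / (1/3).
R1 ← R1 − 1/6·R2.
R3 ← R3 + 4·R2.
R4 ← R4 − 1/6·R2.
R3 ← R3 / (69).
R1 ← R1 + 3·R3.
R2 ← R2 − 18·R3.
R4 ← R4 + 8·R3.
R4 ← R4 / (616/69).
R1 ← R1 + 15/23·R4.
R2 ← R2 + 2/23·R4.
R3 ← R3 − 77/69·R4.
Rank is 4 with 5 unknowns, leaving x_5 free.

infinitely many solutions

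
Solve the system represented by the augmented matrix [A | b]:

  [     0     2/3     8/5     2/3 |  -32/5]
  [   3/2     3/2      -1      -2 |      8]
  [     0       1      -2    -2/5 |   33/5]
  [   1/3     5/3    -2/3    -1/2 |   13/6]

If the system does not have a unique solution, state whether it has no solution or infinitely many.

x_1 = 5, x_2 = -1, x_3 = -4, x_4 = 1

Row-reduce the augmented matrix:
Swap R1 and R2.
R1 ← R1 / (3/2).
R4 ← R4 − 1/3·R1.
R2 ← R2 / (2/3).
R1 ← R1 − 1·R2.
R3 ← R3 − 1·R2.
R4 ← R4 − 4/3·R2.
R3 ← R3 / (-22/5).
R1 ← R1 + 46/15·R3.
R2 ← R2 − 12/5·R3.
R4 ← R4 + 164/45·R3.
R4 ← R4 / (-227/990).
R1 ← R1 + 224/165·R4.
R2 ← R2 − 13/55·R4.
R3 ← R3 − 7/22·R4.
Reading off the reduced rows gives x_1 = 5, x_2 = -1, x_3 = -4, x_4 = 1.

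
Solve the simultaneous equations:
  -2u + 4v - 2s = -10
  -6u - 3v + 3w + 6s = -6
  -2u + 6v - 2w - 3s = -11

Row-reduce:
R1 ← R1 / (-2).
R2 ← R2 + 6·R1.
R3 ← R3 + 2·R1.
R2 ← R2 / (-15).
R1 ← R1 + 2·R2.
R3 ← R3 − 2·R2.
R3 ← R3 / (-8/5).
R1 ← R1 + 2/5·R3.
R2 ← R2 + 1/5·R3.
Rank is 3 with 4 unknowns, leaving s free.

infinitely many solutions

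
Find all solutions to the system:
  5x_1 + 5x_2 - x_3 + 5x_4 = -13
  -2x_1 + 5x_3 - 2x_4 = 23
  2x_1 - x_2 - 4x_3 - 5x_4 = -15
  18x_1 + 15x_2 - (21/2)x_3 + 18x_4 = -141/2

no solution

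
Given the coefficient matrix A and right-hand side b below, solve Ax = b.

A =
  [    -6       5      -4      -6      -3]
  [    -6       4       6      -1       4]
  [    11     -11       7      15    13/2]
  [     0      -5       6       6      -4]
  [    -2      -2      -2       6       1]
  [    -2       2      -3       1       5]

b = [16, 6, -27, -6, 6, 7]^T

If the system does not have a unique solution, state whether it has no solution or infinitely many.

no solution

Row-reduce:
R1 ← R1 / (-6).
R2 ← R2 + 6·R1.
R3 ← R3 − 11·R1.
R5 ← R5 + 2·R1.
R6 ← R6 + 2·R1.
R2 ← R2 / (-1).
R1 ← R1 + 5/6·R2.
R3 ← R3 + 11/6·R2.
R4 ← R4 + 5·R2.
R5 ← R5 + 11/3·R2.
R6 ← R6 − 1/3·R2.
R3 ← R3 / (-56/3).
R1 ← R1 + 23/3·R3.
R2 ← R2 + 10·R3.
R4 ← R4 + 44·R3.
R5 ← R5 + 112/3·R3.
R6 ← R6 − 5/3·R3.
R4 ← R4 / (-191/28).
R1 ← R1 + 117/112·R4.
R2 ← R2 + 125/56·R4.
R3 ← R3 − 31/112·R4.
R6 ← R6 − 471/112·R4.
Swap R5 and R6.
R5 ← R5 / (82/191).
R1 ← R1 − 469/382·R5.
R2 ← R2 − 568/191·R5.
R3 ← R3 − 35/191·R5.
R4 ← R4 − 311/191·R5.
Row 6 reduces to 0 = -4, a contradiction. The system is inconsistent.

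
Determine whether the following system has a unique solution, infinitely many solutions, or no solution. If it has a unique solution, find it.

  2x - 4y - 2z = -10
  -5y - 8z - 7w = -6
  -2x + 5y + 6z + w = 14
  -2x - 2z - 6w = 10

Row-reduce:
R1 ← R1 / (2).
R3 ← R3 + 2·R1.
R4 ← R4 + 2·R1.
R2 ← R2 / (-5).
R1 ← R1 + 2·R2.
R3 ← R3 − 1·R2.
R4 ← R4 + 4·R2.
R3 ← R3 / (12/5).
R1 ← R1 − 11/5·R3.
R2 ← R2 − 8/5·R3.
R4 ← R4 − 12/5·R3.
Row 4 reduces to 0 = 2, a contradiction. The system is inconsistent.

no solution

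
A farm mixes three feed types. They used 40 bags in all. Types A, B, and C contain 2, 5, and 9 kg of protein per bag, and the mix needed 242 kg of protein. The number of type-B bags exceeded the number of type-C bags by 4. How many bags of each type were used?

type-A bags: 6, type-B bags: 19, type-C bags: 15

Let a = type-A bags, b = type-B bags, c = type-C bags.
  a + b + c = 40
  2a + 5b + 9c = 242
  b - c = 4
Row-reduce the augmented matrix:
R2 ← R2 − 2·R1.
R2 ← R2 / (3).
R1 ← R1 − 1·R2.
R3 ← R3 − 1·R2.
R3 ← R3 / (-10/3).
R1 ← R1 + 4/3·R3.
R2 ← R2 − 7/3·R3.
Reading off the reduced rows gives a = 6, b = 19, c = 15.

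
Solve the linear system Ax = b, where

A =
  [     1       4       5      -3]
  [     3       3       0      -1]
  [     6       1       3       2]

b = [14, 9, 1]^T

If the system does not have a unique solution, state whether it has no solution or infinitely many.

infinitely many solutions

Row-reduce:
R2 ← R2 − 3·R1.
R3 ← R3 − 6·R1.
R2 ← R2 / (-9).
R1 ← R1 − 4·R2.
R3 ← R3 + 23·R2.
R3 ← R3 / (34/3).
R1 ← R1 + 5/3·R3.
R2 ← R2 − 5/3·R3.
Rank is 3 with 4 unknowns, leaving x_4 free.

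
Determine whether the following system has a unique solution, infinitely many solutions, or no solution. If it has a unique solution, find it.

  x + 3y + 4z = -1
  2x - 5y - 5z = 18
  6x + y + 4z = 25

x = 4, y = -3, z = 1

Row-reduce the augmented matrix:
R2 ← R2 − 2·R1.
R3 ← R3 − 6·R1.
R2 ← R2 / (-11).
R1 ← R1 − 3·R2.
R3 ← R3 + 17·R2.
R3 ← R3 / (1/11).
R1 ← R1 − 5/11·R3.
R2 ← R2 − 13/11·R3.
Reading off the reduced rows gives x = 4, y = -3, z = 1.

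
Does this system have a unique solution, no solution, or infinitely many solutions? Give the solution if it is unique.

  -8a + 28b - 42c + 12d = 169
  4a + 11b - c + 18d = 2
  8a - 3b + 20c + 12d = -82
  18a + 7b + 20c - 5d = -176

no solution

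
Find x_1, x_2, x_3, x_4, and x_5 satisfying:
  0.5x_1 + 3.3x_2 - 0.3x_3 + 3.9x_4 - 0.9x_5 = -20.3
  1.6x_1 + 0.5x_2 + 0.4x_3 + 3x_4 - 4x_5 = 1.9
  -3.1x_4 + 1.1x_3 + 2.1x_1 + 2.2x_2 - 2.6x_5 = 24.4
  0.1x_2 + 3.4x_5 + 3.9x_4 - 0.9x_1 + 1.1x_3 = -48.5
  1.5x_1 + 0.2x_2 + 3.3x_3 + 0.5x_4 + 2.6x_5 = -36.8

x_1 = -1, x_2 = -1, x_3 = -5, x_4 = -6, x_5 = -6

Row-reduce the augmented matrix:
R1 ← R1 / (1/2).
R2 ← R2 − 8/5·R1.
R3 ← R3 − 21/10·R1.
R4 ← R4 + 9/10·R1.
R5 ← R5 − 3/2·R1.
R2 ← R2 / (-503/50).
R1 ← R1 − 33/5·R2.
R3 ← R3 + 583/50·R2.
R4 ← R4 − 151/25·R2.
R5 ← R5 + 97/10·R2.
R3 ← R3 / (1971/2515).
R1 ← R1 − 147/503·R3.
R2 ← R2 + 68/503·R3.
R4 ← R4 − 3462/2515·R3.
R5 ← R5 − 1453/503·R3.
R4 ← R4 / (13235/657).
R1 ← R1 − 3119/657·R4.
R2 ← R2 + 1030/1971·R4.
R3 ← R3 + 21358/1971·R4.
R5 ← R5 − 288187/9855·R4.
R5 ← R5 / (1294737/661750).
R1 ← R1 + 178284/66175·R5.
R2 ← R2 − 6017/13235·R5.
R3 ← R3 − 187467/132350·R5.
R4 ← R4 + 21321/132350·R5.
Reading off the reduced rows gives x_1 = -1, x_2 = -1, x_3 = -5, x_4 = -6, x_5 = -6.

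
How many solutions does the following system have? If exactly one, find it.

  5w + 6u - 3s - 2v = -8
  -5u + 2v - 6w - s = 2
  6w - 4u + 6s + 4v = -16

Row-reduce:
R1 ← R1 / (6).
R2 ← R2 + 5·R1.
R3 ← R3 + 4·R1.
R2 ← R2 / (1/3).
R1 ← R1 + 1/3·R2.
R3 ← R3 − 8/3·R2.
R3 ← R3 / (24).
R1 ← R1 + 1·R3.
R2 ← R2 + 11/2·R3.
Rank is 3 with 4 unknowns, leaving s free.

infinitely many solutions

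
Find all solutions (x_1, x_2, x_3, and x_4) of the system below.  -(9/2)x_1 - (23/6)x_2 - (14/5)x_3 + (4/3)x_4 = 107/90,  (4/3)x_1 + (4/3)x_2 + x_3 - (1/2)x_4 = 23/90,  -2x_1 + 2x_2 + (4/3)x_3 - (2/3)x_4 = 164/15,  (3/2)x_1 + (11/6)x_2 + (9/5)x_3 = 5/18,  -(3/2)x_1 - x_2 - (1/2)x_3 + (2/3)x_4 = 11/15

x_1 = -8/3, x_2 = 7/3, x_3 = 0, x_4 = -7/5

Row-reduce the augmented matrix:
R1 ← R1 / (-9/2).
R2 ← R2 − 4/3·R1.
R3 ← R3 + 2·R1.
R4 ← R4 − 3/2·R1.
R5 ← R5 + 3/2·R1.
R2 ← R2 / (16/81).
R1 ← R1 − 23/27·R2.
R3 ← R3 − 100/27·R2.
R4 ← R4 − 5/9·R2.
R5 ← R5 − 5/18·R2.
R3 ← R3 / (-37/60).
R1 ← R1 + 9/80·R3.
R2 ← R2 − 69/80·R3.
R4 ← R4 − 31/80·R3.
R5 ← R5 − 31/160·R3.
R4 ← R4 / (263/222).
R1 ← R1 − 1/37·R4.
R2 ← R2 − 17/37·R4.
R3 ← R3 + 85/74·R4.
R5 ← R5 − 263/444·R4.
R5 reduces to 0 = 0, so the extra equation is consistent.
Reading off the reduced rows gives x_1 = -8/3, x_2 = 7/3, x_3 = 0, x_4 = -7/5.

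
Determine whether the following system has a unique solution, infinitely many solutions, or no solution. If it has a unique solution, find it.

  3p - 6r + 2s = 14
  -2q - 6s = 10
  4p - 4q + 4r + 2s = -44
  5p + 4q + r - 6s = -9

p = -4, q = 1, r = -5, s = -2

Row-reduce the augmented matrix:
R1 ← R1 / (3).
R3 ← R3 − 4·R1.
R4 ← R4 − 5·R1.
R2 ← R2 / (-2).
R3 ← R3 + 4·R2.
R4 ← R4 − 4·R2.
R3 ← R3 / (12).
R1 ← R1 + 2·R3.
R4 ← R4 − 11·R3.
R4 ← R4 / (-571/18).
R1 ← R1 − 23/9·R4.
R2 ← R2 − 3·R4.
R3 ← R3 − 17/18·R4.
Reading off the reduced rows gives p = -4, q = 1, r = -5, s = -2.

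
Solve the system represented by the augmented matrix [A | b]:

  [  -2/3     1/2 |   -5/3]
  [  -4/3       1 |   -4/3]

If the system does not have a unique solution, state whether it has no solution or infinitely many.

no solution

Row-reduce:
R1 ← R1 / (-2/3).
R2 ← R2 + 4/3·R1.
Row 2 reduces to 0 = 2, a contradiction. The system is inconsistent.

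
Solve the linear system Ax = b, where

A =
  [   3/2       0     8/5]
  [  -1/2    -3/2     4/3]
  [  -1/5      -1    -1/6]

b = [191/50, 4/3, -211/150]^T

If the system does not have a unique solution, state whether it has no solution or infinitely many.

x_1 = 1/5, x_2 = 1, x_3 = 11/5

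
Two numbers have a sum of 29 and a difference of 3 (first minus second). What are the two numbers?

first number: 16, second number: 13

Let x = first number, y = second number.
  y + x = 29
  x - y = 3
From equation 1: x = 29 − y.
Substitute into equation 2 and solve: y = 13.
Then x = 16.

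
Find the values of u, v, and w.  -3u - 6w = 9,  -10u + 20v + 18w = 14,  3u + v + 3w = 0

u = 1, v = 3, w = -2

Row-reduce the augmented matrix:
R1 ← R1 / (-3).
R2 ← R2 + 10·R1.
R3 ← R3 − 3·R1.
R2 ← R2 / (20).
R3 ← R3 − 1·R2.
R3 ← R3 / (-49/10).
R1 ← R1 − 2·R3.
R2 ← R2 − 19/10·R3.
Reading off the reduced rows gives u = 1, v = 3, w = -2.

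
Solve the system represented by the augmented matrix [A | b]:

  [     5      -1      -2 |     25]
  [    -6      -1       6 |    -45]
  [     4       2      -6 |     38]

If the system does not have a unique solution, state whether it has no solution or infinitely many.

x_1 = 2, x_2 = -3, x_3 = -6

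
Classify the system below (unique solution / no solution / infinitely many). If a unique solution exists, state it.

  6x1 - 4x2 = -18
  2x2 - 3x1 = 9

infinitely many solutions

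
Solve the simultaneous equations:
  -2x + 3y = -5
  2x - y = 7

x = 4, y = 1

Row-reduce the augmented matrix:
R1 ← R1 / (-2).
R2 ← R2 − 2·R1.
R2 ← R2 / (2).
R1 ← R1 + 3/2·R2.
Reading off the reduced rows gives x = 4, y = 1.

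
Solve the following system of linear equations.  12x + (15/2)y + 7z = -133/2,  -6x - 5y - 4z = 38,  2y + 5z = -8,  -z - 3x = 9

Row-reduce:
R1 ← R1 / (12).
R2 ← R2 + 6·R1.
R4 ← R4 + 3·R1.
R2 ← R2 / (-5/4).
R1 ← R1 − 5/8·R2.
R3 ← R3 − 2·R2.
R4 ← R4 − 15/8·R2.
R3 ← R3 / (21/5).
R1 ← R1 − 1/3·R3.
R2 ← R2 − 2/5·R3.
Row 4 reduces to 0 = -1/2, a contradiction. The system is inconsistent.

no solution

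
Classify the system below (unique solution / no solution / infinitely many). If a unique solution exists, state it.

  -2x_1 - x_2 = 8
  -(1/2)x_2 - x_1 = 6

Row-reduce:
R1 ← R1 / (-2).
R2 ← R2 + 1·R1.
Row 2 reduces to 0 = 2, a contradiction. The system is inconsistent.

no solution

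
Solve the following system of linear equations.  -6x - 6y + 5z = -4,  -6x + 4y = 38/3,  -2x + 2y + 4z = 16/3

x = -1, y = 5/3, z = 0

Row-reduce the augmented matrix:
R1 ← R1 / (-6).
R2 ← R2 + 6·R1.
R3 ← R3 + 2·R1.
R2 ← R2 / (10).
R1 ← R1 − 1·R2.
R3 ← R3 − 4·R2.
R3 ← R3 / (13/3).
R1 ← R1 + 1/3·R3.
R2 ← R2 + 1/2·R3.
Reading off the reduced rows gives x = -1, y = 5/3, z = 0.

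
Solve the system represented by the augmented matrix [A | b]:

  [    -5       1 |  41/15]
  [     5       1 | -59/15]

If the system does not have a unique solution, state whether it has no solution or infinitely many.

Row-reduce the augmented matrix:
R1 ← R1 / (-5).
R2 ← R2 − 5·R1.
R2 ← R2 / (2).
R1 ← R1 + 1/5·R2.
Reading off the reduced rows gives x_1 = -2/3, x_2 = -3/5.

x_1 = -2/3, x_2 = -3/5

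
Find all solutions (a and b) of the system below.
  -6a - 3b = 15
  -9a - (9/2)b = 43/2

no solution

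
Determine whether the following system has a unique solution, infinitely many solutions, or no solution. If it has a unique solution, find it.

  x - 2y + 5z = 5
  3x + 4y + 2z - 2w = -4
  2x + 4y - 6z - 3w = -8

Row-reduce:
R2 ← R2 − 3·R1.
R3 ← R3 − 2·R1.
R2 ← R2 / (10).
R1 ← R1 + 2·R2.
R3 ← R3 − 8·R2.
R3 ← R3 / (-28/5).
R1 ← R1 − 12/5·R3.
R2 ← R2 + 13/10·R3.
Rank is 3 with 4 unknowns, leaving w free.

infinitely many solutions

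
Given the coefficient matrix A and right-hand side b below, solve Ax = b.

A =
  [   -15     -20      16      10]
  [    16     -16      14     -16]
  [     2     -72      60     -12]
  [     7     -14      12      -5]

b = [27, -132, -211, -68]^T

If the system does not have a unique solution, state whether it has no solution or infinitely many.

Row-reduce:
R1 ← R1 / (-15).
R2 ← R2 − 16·R1.
R3 ← R3 − 2·R1.
R4 ← R4 − 7·R1.
R2 ← R2 / (-112/3).
R1 ← R1 − 4/3·R2.
R3 ← R3 + 224/3·R2.
R4 ← R4 + 70/3·R2.
Swap R3 and R4.
R3 ← R3 / (1/20).
R1 ← R1 − 3/70·R3.
R2 ← R2 + 233/280·R3.
Row 4 reduces to 0 = -1, a contradiction. The system is inconsistent.

no solution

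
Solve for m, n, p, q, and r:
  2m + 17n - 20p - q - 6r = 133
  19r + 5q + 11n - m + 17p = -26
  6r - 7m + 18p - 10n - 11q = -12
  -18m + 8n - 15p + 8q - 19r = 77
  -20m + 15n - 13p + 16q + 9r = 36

Row-reduce the augmented matrix:
R1 ← R1 / (2).
R2 ← R2 + 1·R1.
R3 ← R3 + 7·R1.
R4 ← R4 + 18·R1.
R5 ← R5 + 20·R1.
R2 ← R2 / (39/2).
R1 ← R1 − 17/2·R2.
R3 ← R3 − 99/2·R2.
R4 ← R4 − 161·R2.
R5 ← R5 − 185·R2.
R3 ← R3 / (-907/13).
R1 ← R1 + 509/39·R3.
R2 ← R2 − 14/39·R3.
R4 ← R4 + 9859/39·R3.
R5 ← R5 + 10897/39·R3.
R4 ← R4 / (151759/2721).
R1 ← R1 − 6497/2721·R4.
R2 ← R2 − 265/2721·R4.
R3 ← R3 − 337/907·R4.
R5 ← R5 − 182644/2721·R4.
R5 ← R5 / (3680852/151759).
R1 ← R1 − 88476/151759·R5.
R2 ← R2 − 82046/151759·R5.
R3 ← R3 − 124603/151759·R5.
R4 ← R4 + 9772/151759·R5.
Reading off the reduced rows gives m = -2, n = 5, p = -2, q = -6, r = -1.

m = -2, n = 5, p = -2, q = -6, r = -1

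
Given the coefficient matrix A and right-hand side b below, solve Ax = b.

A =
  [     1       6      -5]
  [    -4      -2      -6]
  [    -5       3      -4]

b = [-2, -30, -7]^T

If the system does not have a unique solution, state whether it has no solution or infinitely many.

x_1 = 0, x_2 = 3, x_3 = 4

Row-reduce the augmented matrix:
R2 ← R2 + 4·R1.
R3 ← R3 + 5·R1.
R2 ← R2 / (22).
R1 ← R1 − 6·R2.
R3 ← R3 − 33·R2.
R3 ← R3 / (10).
R1 ← R1 − 23/11·R3.
R2 ← R2 + 13/11·R3.
Reading off the reduced rows gives x_1 = 0, x_2 = 3, x_3 = 4.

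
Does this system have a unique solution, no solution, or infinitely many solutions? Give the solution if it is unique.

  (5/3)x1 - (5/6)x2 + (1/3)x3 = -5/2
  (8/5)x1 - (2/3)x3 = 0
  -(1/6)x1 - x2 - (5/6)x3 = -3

x1 = 0, x2 = 3, x3 = 0

Row-reduce the augmented matrix:
R1 ← R1 / (5/3).
R2 ← R2 − 8/5·R1.
R3 ← R3 + 1/6·R1.
R2 ← R2 / (4/5).
R1 ← R1 + 1/2·R2.
R3 ← R3 + 13/12·R2.
R3 ← R3 / (-769/360).
R1 ← R1 + 5/12·R3.
R2 ← R2 + 37/30·R3.
Reading off the reduced rows gives x1 = 0, x2 = 3, x3 = 0.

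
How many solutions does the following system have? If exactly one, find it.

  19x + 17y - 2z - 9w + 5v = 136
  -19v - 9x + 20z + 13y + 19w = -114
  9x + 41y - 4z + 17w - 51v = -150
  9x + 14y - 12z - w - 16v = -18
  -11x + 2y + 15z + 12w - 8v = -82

infinitely many solutions

Row-reduce:
R1 ← R1 / (19).
R2 ← R2 + 9·R1.
R3 ← R3 − 9·R1.
R4 ← R4 − 9·R1.
R5 ← R5 + 11·R1.
R2 ← R2 / (400/19).
R1 ← R1 − 17/19·R2.
R3 ← R3 − 626/19·R2.
R4 ← R4 − 113/19·R2.
R5 ← R5 − 225/19·R2.
R3 ← R3 / (-3287/100).
R1 ← R1 + 183/200·R3.
R2 ← R2 − 181/200·R3.
R4 ← R4 + 3287/200·R3.
R5 ← R5 − 25/8·R3.
Swap R4 and R5.
R4 ← R4 / (-5493/3287).
R1 ← R1 + 3451/3287·R4.
R2 ← R2 − 2138/3287·R4.
R3 ← R3 − 180/3287·R4.
Rank is 4 with 5 unknowns, leaving v free.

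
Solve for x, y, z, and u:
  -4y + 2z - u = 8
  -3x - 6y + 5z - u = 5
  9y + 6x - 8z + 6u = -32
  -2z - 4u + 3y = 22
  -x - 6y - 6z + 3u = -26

x = 2, y = 0, z = 1, u = -6

Row-reduce the augmented matrix:
Swap R1 and R2.
R1 ← R1 / (-3).
R3 ← R3 − 6·R1.
R5 ← R5 + 1·R1.
R2 ← R2 / (-4).
R1 ← R1 − 2·R2.
R3 ← R3 + 3·R2.
R4 ← R4 − 3·R2.
R5 ← R5 + 4·R2.
R3 ← R3 / (1/2).
R1 ← R1 + 2/3·R3.
R2 ← R2 + 1/2·R3.
R4 ← R4 + 1/2·R3.
R5 ← R5 + 29/3·R3.
Swap R4 and R5.
R4 ← R4 / (577/6).
R1 ← R1 − 37/6·R4.
R2 ← R2 − 5·R4.
R3 ← R3 − 19/2·R4.
R5 reduces to 0 = 0, so the extra equation is consistent.
Reading off the reduced rows gives x = 2, y = 0, z = 1, u = -6.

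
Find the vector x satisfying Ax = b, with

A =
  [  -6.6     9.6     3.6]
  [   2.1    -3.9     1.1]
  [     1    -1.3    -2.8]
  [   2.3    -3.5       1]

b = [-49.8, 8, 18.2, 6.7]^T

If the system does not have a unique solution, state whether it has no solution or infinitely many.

x_1 = -1, x_2 = -4, x_3 = -5

Row-reduce the augmented matrix:
R1 ← R1 / (-33/5).
R2 ← R2 − 21/10·R1.
R3 ← R3 − 1·R1.
R4 ← R4 − 23/10·R1.
R2 ← R2 / (-93/110).
R1 ← R1 + 16/11·R2.
R3 ← R3 − 17/110·R2.
R4 ← R4 + 17/110·R2.
R3 ← R3 / (-343/186).
R1 ← R1 + 410/93·R3.
R2 ← R2 + 247/93·R3.
R4 ← R4 − 343/186·R3.
R4 reduces to 0 = 0, so the extra equation is consistent.
Reading off the reduced rows gives x_1 = -1, x_2 = -4, x_3 = -5.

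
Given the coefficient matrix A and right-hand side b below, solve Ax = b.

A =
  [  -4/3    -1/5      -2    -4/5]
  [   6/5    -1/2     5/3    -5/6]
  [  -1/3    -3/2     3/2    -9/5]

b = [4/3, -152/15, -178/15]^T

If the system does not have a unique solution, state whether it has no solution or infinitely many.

infinitely many solutions

Row-reduce:
R1 ← R1 / (-4/3).
R2 ← R2 − 6/5·R1.
R3 ← R3 + 1/3·R1.
R2 ← R2 / (-17/25).
R1 ← R1 − 3/20·R2.
R3 ← R3 + 29/20·R2.
R3 ← R3 / (233/102).
R1 ← R1 − 25/17·R3.
R2 ← R2 − 10/51·R3.
Rank is 3 with 4 unknowns, leaving x_4 free.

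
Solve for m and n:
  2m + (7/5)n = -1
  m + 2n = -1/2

m = -1/2, n = 0

From equation 2: m = -1/2 − 2·n.
Substitute into equation 1 and solve: n = 0.
Then m = -1/2.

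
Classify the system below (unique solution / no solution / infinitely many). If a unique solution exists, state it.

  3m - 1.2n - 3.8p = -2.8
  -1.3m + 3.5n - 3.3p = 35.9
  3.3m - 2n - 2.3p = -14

m = -4, n = 5, p = -4

Row-reduce the augmented matrix:
R1 ← R1 / (3).
R2 ← R2 + 13/10·R1.
R3 ← R3 − 33/10·R1.
R2 ← R2 / (149/50).
R1 ← R1 + 2/5·R2.
R3 ← R3 + 17/25·R2.
R3 ← R3 / (1679/2235).
R1 ← R1 + 863/447·R3.
R2 ← R2 + 742/447·R3.
Reading off the reduced rows gives m = -4, n = 5, p = -4.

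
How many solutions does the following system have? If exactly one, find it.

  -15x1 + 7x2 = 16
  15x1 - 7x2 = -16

Row-reduce:
R1 ← R1 / (-15).
R2 ← R2 − 15·R1.
Rank is 1 with 2 unknowns, leaving x2 free.

infinitely many solutions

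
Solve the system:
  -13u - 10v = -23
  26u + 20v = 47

no solution

Row-reduce:
R1 ← R1 / (-13).
R2 ← R2 − 26·R1.
Row 2 reduces to 0 = 1, a contradiction. The system is inconsistent.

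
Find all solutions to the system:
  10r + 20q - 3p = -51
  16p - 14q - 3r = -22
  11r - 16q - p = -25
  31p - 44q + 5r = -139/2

no solution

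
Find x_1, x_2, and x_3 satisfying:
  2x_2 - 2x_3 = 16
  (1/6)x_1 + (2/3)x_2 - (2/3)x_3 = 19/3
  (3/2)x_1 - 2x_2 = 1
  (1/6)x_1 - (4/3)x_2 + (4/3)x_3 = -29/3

x_1 = 6, x_2 = 4, x_3 = -4

Row-reduce the augmented matrix:
Swap R1 and R2.
R1 ← R1 / (1/6).
R3 ← R3 − 3/2·R1.
R4 ← R4 − 1/6·R1.
R2 ← R2 / (2).
R1 ← R1 − 4·R2.
R3 ← R3 + 8·R2.
R4 ← R4 + 2·R2.
R3 ← R3 / (-2).
R2 ← R2 + 1·R3.
R4 reduces to 0 = 0, so the extra equation is consistent.
Reading off the reduced rows gives x_1 = 6, x_2 = 4, x_3 = -4.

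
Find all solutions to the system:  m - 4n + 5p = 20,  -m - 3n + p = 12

infinitely many solutions

Row-reduce:
R2 ← R2 + 1·R1.
R2 ← R2 / (-7).
R1 ← R1 + 4·R2.
Rank is 2 with 3 unknowns, leaving p free.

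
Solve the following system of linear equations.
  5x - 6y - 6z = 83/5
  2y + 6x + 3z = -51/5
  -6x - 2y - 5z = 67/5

Row-reduce the augmented matrix:
R1 ← R1 / (5).
R2 ← R2 − 6·R1.
R3 ← R3 + 6·R1.
R2 ← R2 / (46/5).
R1 ← R1 + 6/5·R2.
R3 ← R3 + 46/5·R2.
R3 ← R3 / (-2).
R1 ← R1 − 3/23·R3.
R2 ← R2 − 51/46·R3.
Reading off the reduced rows gives x = -2/5, y = -3/2, z = -8/5.

x = -2/5, y = -3/2, z = -8/5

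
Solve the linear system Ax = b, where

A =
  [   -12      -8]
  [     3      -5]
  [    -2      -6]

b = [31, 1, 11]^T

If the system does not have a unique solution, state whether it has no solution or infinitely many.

Row-reduce the augmented matrix:
R1 ← R1 / (-12).
R2 ← R2 − 3·R1.
R3 ← R3 + 2·R1.
R2 ← R2 / (-7).
R1 ← R1 − 2/3·R2.
R3 ← R3 + 14/3·R2.
R3 reduces to 0 = 0, so the extra equation is consistent.
Reading off the reduced rows gives x_1 = -7/4, x_2 = -5/4.

x_1 = -7/4, x_2 = -5/4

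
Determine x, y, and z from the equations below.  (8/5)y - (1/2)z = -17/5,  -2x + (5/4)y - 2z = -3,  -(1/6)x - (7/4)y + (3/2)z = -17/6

x = 5, y = -4, z = -6

Row-reduce the augmented matrix:
Swap R1 and R2.
R1 ← R1 / (-2).
R3 ← R3 + 1/6·R1.
R2 ← R2 / (8/5).
R1 ← R1 + 5/8·R2.
R3 ← R3 + 89/48·R2.
R3 ← R3 / (835/768).
R1 ← R1 − 103/128·R3.
R2 ← R2 + 5/16·R3.
Reading off the reduced rows gives x = 5, y = -4, z = -6.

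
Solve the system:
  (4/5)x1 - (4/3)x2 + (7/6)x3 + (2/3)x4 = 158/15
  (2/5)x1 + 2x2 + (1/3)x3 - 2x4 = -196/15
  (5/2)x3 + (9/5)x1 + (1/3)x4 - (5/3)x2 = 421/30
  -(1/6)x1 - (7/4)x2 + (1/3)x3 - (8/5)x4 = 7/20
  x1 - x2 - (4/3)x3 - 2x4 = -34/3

no solution

Row-reduce:
R1 ← R1 / (4/5).
R2 ← R2 − 2/5·R1.
R3 ← R3 − 9/5·R1.
R4 ← R4 + 1/6·R1.
R5 ← R5 − 1·R1.
R2 ← R2 / (8/3).
R1 ← R1 + 5/3·R2.
R3 ← R3 − 4/3·R2.
R4 ← R4 + 73/36·R2.
R5 ← R5 − 2/3·R2.
Swap R3 and R4.
R3 ← R3 / (445/1152).
R1 ← R1 − 125/96·R3.
R2 ← R2 + 3/32·R3.
R5 ← R5 + 131/48·R3.
Swap R4 and R5.
R4 ← R4 / (-55867/2225).
R1 ← R1 − 915/89·R4.
R2 ← R2 + 3694/2225·R4.
R3 ← R3 + 18636/2225·R4.
Row 5 reduces to 0 = -1/2, a contradiction. The system is inconsistent.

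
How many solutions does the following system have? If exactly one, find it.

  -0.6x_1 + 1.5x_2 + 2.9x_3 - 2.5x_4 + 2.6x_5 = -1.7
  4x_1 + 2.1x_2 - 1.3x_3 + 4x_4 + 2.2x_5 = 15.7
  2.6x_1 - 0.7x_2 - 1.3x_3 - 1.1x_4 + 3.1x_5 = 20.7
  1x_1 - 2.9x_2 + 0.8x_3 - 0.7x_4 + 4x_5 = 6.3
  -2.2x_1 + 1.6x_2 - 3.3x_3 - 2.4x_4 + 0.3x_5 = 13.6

x_1 = 3, x_2 = 1, x_3 = -4, x_4 = -2, x_5 = 2

Row-reduce the augmented matrix:
R1 ← R1 / (-3/5).
R2 ← R2 − 4·R1.
R3 ← R3 − 13/5·R1.
R4 ← R4 − 1·R1.
R5 ← R5 + 11/5·R1.
R2 ← R2 / (121/10).
R1 ← R1 + 5/2·R2.
R3 ← R3 − 29/5·R2.
R4 ← R4 + 2/5·R2.
R5 ← R5 + 39/10·R2.
R3 ← R3 / (952/363).
R1 ← R1 + 134/121·R3.
R2 ← R2 − 541/363·R3.
R4 ← R4 − 22613/3630·R3.
R5 ← R5 + 29479/3630·R3.
R4 ← R4 / (411169/47600).
R1 ← R1 + 2203/2380·R4.
R2 ← R2 − 10873/4760·R4.
R3 ← R3 + 10639/4760·R4.
R5 ← R5 + 736227/47600·R4.
R5 ← R5 / (60465369/8223380).
R1 ← R1 − 2473483/1644676·R5.
R2 ← R2 + 189395/411169·R5.
R3 ← R3 − 475289/411169·R5.
R4 ← R4 + 276653/822338·R5.
Reading off the reduced rows gives x_1 = 3, x_2 = 1, x_3 = -4, x_4 = -2, x_5 = 2.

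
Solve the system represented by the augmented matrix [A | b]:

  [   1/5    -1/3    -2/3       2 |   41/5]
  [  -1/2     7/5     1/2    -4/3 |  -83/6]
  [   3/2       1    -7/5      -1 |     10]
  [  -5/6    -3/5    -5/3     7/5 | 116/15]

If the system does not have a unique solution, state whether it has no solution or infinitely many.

Row-reduce the augmented matrix:
R1 ← R1 / (1/5).
R2 ← R2 + 1/2·R1.
R3 ← R3 − 3/2·R1.
R4 ← R4 + 5/6·R1.
R2 ← R2 / (17/30).
R1 ← R1 + 5/3·R2.
R3 ← R3 − 7/2·R2.
R4 ← R4 + 179/90·R2.
R3 ← R3 / (1837/170).
R1 ← R1 + 115/17·R3.
R2 ← R2 + 35/17·R3.
R4 ← R4 + 871/102·R3.
R4 ← R4 / (-656174/82665).
R1 ← R1 + 18790/5511·R4.
R2 ← R2 + 1640/1837·R4.
R3 ← R3 + 6570/1837·R4.
Reading off the reduced rows gives x_1 = 6, x_2 = -5, x_3 = -5, x_4 = 1.

x_1 = 6, x_2 = -5, x_3 = -5, x_4 = 1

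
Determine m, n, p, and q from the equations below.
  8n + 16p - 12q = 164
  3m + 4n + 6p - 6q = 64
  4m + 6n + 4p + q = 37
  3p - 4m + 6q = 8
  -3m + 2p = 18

Row-reduce the augmented matrix:
Swap R1 and R2.
R1 ← R1 / (3).
R3 ← R3 − 4·R1.
R4 ← R4 + 4·R1.
R5 ← R5 + 3·R1.
R2 ← R2 / (8).
R1 ← R1 − 4/3·R2.
R3 ← R3 − 2/3·R2.
R4 ← R4 − 16/3·R2.
R5 ← R5 − 4·R2.
R3 ← R3 / (-16/3).
R1 ← R1 + 2/3·R3.
R2 ← R2 − 2·R3.
R4 ← R4 − 1/3·R3.
R4 ← R4 / (53/8).
R1 ← R1 + 5/4·R4.
R2 ← R2 − 9/4·R4.
R3 ← R3 + 15/8·R4.
R5 reduces to 0 = 0, so the extra equation is consistent.
Reading off the reduced rows gives m = -2, n = 4, p = 6, q = -3.

m = -2, n = 4, p = 6, q = -3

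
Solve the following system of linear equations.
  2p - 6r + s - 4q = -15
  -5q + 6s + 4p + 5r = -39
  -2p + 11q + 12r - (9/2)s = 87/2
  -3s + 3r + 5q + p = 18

Row-reduce:
R1 ← R1 / (2).
R2 ← R2 − 4·R1.
R3 ← R3 + 2·R1.
R4 ← R4 − 1·R1.
R2 ← R2 / (3).
R1 ← R1 + 2·R2.
R3 ← R3 − 7·R2.
R4 ← R4 − 7·R2.
R3 ← R3 / (-101/3).
R1 ← R1 − 25/3·R3.
R2 ← R2 − 17/3·R3.
R4 ← R4 + 101/3·R3.
Row 4 reduces to 0 = -3, a contradiction. The system is inconsistent.

no solution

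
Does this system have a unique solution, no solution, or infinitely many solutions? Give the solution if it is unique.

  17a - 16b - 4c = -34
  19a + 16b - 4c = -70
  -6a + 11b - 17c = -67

a = -2, b = -1, c = 4

Row-reduce the augmented matrix:
R1 ← R1 / (17).
R2 ← R2 − 19·R1.
R3 ← R3 + 6·R1.
R2 ← R2 / (576/17).
R1 ← R1 + 16/17·R2.
R3 ← R3 − 91/17·R2.
R3 ← R3 / (-1331/72).
R1 ← R1 + 2/9·R3.
R2 ← R2 − 1/72·R3.
Reading off the reduced rows gives a = -2, b = -1, c = 4.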